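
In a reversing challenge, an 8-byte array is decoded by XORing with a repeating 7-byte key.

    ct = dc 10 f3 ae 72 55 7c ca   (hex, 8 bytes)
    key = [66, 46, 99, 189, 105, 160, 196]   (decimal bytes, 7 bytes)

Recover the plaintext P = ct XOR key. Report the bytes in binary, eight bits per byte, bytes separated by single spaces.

10011110 00111110 10010000 00010011 00011011 11110101 10111000 10001000

The 7-byte key repeats, so the effective keystream is 42 2e 63 bd 69 a0 c4 42.
byte 0: dc ^ 42 = 9e
byte 1: 10 ^ 2e = 3e
byte 2: f3 ^ 63 = 90
byte 3: ae ^ bd = 13
byte 4: 72 ^ 69 = 1b
byte 5: 55 ^ a0 = f5
byte 6: 7c ^ c4 = b8
byte 7: ca ^ 42 = 88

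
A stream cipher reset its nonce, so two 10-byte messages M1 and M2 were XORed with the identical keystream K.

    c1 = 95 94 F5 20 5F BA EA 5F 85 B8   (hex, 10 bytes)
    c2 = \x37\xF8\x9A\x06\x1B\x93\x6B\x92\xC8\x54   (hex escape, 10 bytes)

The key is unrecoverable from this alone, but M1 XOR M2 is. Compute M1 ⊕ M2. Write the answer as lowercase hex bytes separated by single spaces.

a2 6c 6f 26 44 29 81 cd 4d ec

c1 ⊕ c2 = (M1 ⊕ K) ⊕ (M2 ⊕ K) = M1 ⊕ M2 — the shared key cancels under XOR.
byte 0: 95 xor 37 = a2
byte 1: 94 xor f8 = 6c
byte 2: f5 xor 9a = 6f
byte 3: 20 xor 06 = 26
byte 4: 5f xor 1b = 44
byte 5: ba xor 93 = 29
byte 6: ea xor 6b = 81
byte 7: 5f xor 92 = cd
byte 8: 85 xor c8 = 4d
byte 9: b8 xor 54 = ec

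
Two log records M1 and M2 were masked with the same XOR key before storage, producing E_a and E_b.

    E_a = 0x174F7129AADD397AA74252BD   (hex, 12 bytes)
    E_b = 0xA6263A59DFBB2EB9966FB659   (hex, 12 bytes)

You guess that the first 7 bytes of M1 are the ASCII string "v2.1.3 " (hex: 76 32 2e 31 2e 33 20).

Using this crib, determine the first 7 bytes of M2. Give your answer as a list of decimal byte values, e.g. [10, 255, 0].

[199, 91, 101, 65, 91, 85, 55]

First, E_a ⊕ E_b = (M1 ⊕ K) ⊕ (M2 ⊕ K) = M1 ⊕ M2, so the key drops out. Then M2 = (M1 ⊕ M2) ⊕ M1 over the first 7 bytes.
byte 0: (17 XOR a6) XOR 76 = b1 XOR 76 = c7
byte 1: (4f XOR 26) XOR 32 = 69 XOR 32 = 5b
byte 2: (71 XOR 3a) XOR 2e = 4b XOR 2e = 65
byte 3: (29 XOR 59) XOR 31 = 70 XOR 31 = 41
byte 4: (aa XOR df) XOR 2e = 75 XOR 2e = 5b
byte 5: (dd XOR bb) XOR 33 = 66 XOR 33 = 55
byte 6: (39 XOR 2e) XOR 20 = 17 XOR 20 = 37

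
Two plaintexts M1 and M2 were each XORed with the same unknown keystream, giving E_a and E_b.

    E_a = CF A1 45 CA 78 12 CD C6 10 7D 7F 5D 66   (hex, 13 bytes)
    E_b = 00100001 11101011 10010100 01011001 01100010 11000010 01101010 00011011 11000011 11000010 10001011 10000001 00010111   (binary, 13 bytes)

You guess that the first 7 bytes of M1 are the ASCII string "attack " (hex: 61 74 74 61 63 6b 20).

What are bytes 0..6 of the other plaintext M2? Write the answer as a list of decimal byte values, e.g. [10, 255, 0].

[143, 62, 165, 242, 121, 187, 135]

First, E_a ⊕ E_b = (M1 ⊕ K) ⊕ (M2 ⊕ K) = M1 ⊕ M2, so the key drops out. Then M2 = (M1 ⊕ M2) ⊕ M1 over the first 7 bytes.
byte 0: (cf ^ 21) ^ 61 = ee ^ 61 = 8f
byte 1: (a1 ^ eb) ^ 74 = 4a ^ 74 = 3e
byte 2: (45 ^ 94) ^ 74 = d1 ^ 74 = a5
byte 3: (ca ^ 59) ^ 61 = 93 ^ 61 = f2
byte 4: (78 ^ 62) ^ 63 = 1a ^ 63 = 79
byte 5: (12 ^ c2) ^ 6b = d0 ^ 6b = bb
byte 6: (cd ^ 6a) ^ 20 = a7 ^ 20 = 87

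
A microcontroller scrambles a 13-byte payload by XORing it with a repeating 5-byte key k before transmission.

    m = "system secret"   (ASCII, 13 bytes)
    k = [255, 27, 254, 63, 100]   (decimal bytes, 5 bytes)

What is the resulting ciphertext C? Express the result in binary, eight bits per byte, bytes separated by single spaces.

10001100 01100010 10001101 01001011 00000001 10010010 00111011 10001101 01011010 00000111 10001101 01111110 10001010

The 5-byte key repeats, so the effective keystream is ff 1b fe 3f 64 ff 1b fe 3f 64 ff 1b fe.
byte 0: 01110011 ⊕ 11111111 = 10001100
byte 1: 01111001 ⊕ 00011011 = 01100010
byte 2: 01110011 ⊕ 11111110 = 10001101
byte 3: 01110100 ⊕ 00111111 = 01001011
byte 4: 01100101 ⊕ 01100100 = 00000001
byte 5: 01101101 ⊕ 11111111 = 10010010
byte 6: 00100000 ⊕ 00011011 = 00111011
byte 7: 01110011 ⊕ 11111110 = 10001101
byte 8: 01100101 ⊕ 00111111 = 01011010
byte 9: 01100011 ⊕ 01100100 = 00000111
byte 10: 01110010 ⊕ 11111111 = 10001101
byte 11: 01100101 ⊕ 00011011 = 01111110
byte 12: 01110100 ⊕ 11111110 = 10001010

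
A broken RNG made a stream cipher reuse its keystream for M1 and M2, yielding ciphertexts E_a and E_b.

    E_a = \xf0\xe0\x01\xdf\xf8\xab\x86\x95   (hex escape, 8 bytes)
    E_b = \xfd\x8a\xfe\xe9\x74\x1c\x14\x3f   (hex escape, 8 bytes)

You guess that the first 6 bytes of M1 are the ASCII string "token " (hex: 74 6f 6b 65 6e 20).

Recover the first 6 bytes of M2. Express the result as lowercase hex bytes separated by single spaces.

First, E_a ⊕ E_b = (M1 ⊕ K) ⊕ (M2 ⊕ K) = M1 ⊕ M2, so the key drops out. Then M2 = (M1 ⊕ M2) ⊕ M1 over the first 6 bytes.
byte 0: (f0 xor fd) xor 74 = 0d xor 74 = 79
byte 1: (e0 xor 8a) xor 6f = 6a xor 6f = 05
byte 2: (01 xor fe) xor 6b = ff xor 6b = 94
byte 3: (df xor e9) xor 65 = 36 xor 65 = 53
byte 4: (f8 xor 74) xor 6e = 8c xor 6e = e2
byte 5: (ab xor 1c) xor 20 = b7 xor 20 = 97

79 05 94 53 e2 97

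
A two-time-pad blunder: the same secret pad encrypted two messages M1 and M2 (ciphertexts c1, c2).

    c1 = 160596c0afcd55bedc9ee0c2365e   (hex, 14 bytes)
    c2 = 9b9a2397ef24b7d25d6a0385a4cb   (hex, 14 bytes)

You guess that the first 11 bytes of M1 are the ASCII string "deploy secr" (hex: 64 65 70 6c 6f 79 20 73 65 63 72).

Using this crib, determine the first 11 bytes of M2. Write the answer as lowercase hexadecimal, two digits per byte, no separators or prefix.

First, c1 ⊕ c2 = (M1 ⊕ K) ⊕ (M2 ⊕ K) = M1 ⊕ M2, so the key drops out. Then M2 = (M1 ⊕ M2) ⊕ M1 over the first 11 bytes.
byte 0: (16 xor 9b) xor 64 = 8d xor 64 = e9
byte 1: (05 xor 9a) xor 65 = 9f xor 65 = fa
byte 2: (96 xor 23) xor 70 = b5 xor 70 = c5
byte 3: (c0 xor 97) xor 6c = 57 xor 6c = 3b
byte 4: (af xor ef) xor 6f = 40 xor 6f = 2f
byte 5: (cd xor 24) xor 79 = e9 xor 79 = 90
byte 6: (55 xor b7) xor 20 = e2 xor 20 = c2
byte 7: (be xor d2) xor 73 = 6c xor 73 = 1f
byte 8: (dc xor 5d) xor 65 = 81 xor 65 = e4
byte 9: (9e xor 6a) xor 63 = f4 xor 63 = 97
byte 10: (e0 xor 03) xor 72 = e3 xor 72 = 91

e9fac53b2f90c21fe49791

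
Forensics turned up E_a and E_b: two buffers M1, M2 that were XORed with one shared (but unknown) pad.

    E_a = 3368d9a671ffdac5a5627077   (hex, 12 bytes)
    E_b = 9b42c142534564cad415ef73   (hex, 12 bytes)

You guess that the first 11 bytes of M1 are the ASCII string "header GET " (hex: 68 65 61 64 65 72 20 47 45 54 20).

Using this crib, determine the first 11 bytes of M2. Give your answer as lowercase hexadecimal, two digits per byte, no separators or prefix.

First, E_a ⊕ E_b = (M1 ⊕ K) ⊕ (M2 ⊕ K) = M1 ⊕ M2, so the key drops out. Then M2 = (M1 ⊕ M2) ⊕ M1 over the first 11 bytes.
byte 0: (33 xor 9b) xor 68 = a8 xor 68 = c0
byte 1: (68 xor 42) xor 65 = 2a xor 65 = 4f
byte 2: (d9 xor c1) xor 61 = 18 xor 61 = 79
byte 3: (a6 xor 42) xor 64 = e4 xor 64 = 80
byte 4: (71 xor 53) xor 65 = 22 xor 65 = 47
byte 5: (ff xor 45) xor 72 = ba xor 72 = c8
byte 6: (da xor 64) xor 20 = be xor 20 = 9e
byte 7: (c5 xor ca) xor 47 = 0f xor 47 = 48
byte 8: (a5 xor d4) xor 45 = 71 xor 45 = 34
byte 9: (62 xor 15) xor 54 = 77 xor 54 = 23
byte 10: (70 xor ef) xor 20 = 9f xor 20 = bf

c04f798047c89e483423bf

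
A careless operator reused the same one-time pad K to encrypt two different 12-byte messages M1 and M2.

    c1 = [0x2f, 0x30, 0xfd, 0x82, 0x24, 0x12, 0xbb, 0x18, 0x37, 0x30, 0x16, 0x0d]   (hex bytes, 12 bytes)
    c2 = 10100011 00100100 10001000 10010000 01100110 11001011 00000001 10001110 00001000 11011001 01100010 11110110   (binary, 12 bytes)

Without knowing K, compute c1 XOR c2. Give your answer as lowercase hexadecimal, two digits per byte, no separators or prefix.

c1 ⊕ c2 = (M1 ⊕ K) ⊕ (M2 ⊕ K) = M1 ⊕ M2 — the shared key cancels under XOR.
2f ^ a3 = 8c
30 ^ 24 = 14
fd ^ 88 = 75
82 ^ 90 = 12
24 ^ 66 = 42
12 ^ cb = d9
bb ^ 01 = ba
18 ^ 8e = 96
37 ^ 08 = 3f
30 ^ d9 = e9
16 ^ 62 = 74
0d ^ f6 = fb

8c14751242d9ba963fe974fb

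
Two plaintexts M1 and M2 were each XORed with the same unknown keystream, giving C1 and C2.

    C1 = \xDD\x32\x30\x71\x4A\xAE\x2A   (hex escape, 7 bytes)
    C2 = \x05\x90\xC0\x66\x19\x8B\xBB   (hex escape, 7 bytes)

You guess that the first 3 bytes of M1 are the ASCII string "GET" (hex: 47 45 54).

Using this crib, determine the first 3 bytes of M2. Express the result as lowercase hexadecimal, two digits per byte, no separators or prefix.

First, C1 ⊕ C2 = (M1 ⊕ K) ⊕ (M2 ⊕ K) = M1 ⊕ M2, so the key drops out. Then M2 = (M1 ⊕ M2) ⊕ M1 over the first 3 bytes.
byte 0: (dd ^ 05) ^ 47 = d8 ^ 47 = 9f
byte 1: (32 ^ 90) ^ 45 = a2 ^ 45 = e7
byte 2: (30 ^ c0) ^ 54 = f0 ^ 54 = a4

9fe7a4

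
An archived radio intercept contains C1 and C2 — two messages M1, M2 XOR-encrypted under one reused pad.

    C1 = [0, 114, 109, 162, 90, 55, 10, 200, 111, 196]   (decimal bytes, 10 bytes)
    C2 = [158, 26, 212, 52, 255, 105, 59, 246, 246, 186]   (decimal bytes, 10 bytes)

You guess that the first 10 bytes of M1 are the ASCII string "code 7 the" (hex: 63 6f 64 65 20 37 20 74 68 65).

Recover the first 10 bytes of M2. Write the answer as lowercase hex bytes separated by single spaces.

First, C1 ⊕ C2 = (M1 ⊕ K) ⊕ (M2 ⊕ K) = M1 ⊕ M2, so the key drops out. Then M2 = (M1 ⊕ M2) ⊕ M1 over the first 10 bytes.
byte 0: (00 ⊕ 9e) ⊕ 63 = 9e ⊕ 63 = fd
byte 1: (72 ⊕ 1a) ⊕ 6f = 68 ⊕ 6f = 07
byte 2: (6d ⊕ d4) ⊕ 64 = b9 ⊕ 64 = dd
byte 3: (a2 ⊕ 34) ⊕ 65 = 96 ⊕ 65 = f3
byte 4: (5a ⊕ ff) ⊕ 20 = a5 ⊕ 20 = 85
byte 5: (37 ⊕ 69) ⊕ 37 = 5e ⊕ 37 = 69
byte 6: (0a ⊕ 3b) ⊕ 20 = 31 ⊕ 20 = 11
byte 7: (c8 ⊕ f6) ⊕ 74 = 3e ⊕ 74 = 4a
byte 8: (6f ⊕ f6) ⊕ 68 = 99 ⊕ 68 = f1
byte 9: (c4 ⊕ ba) ⊕ 65 = 7e ⊕ 65 = 1b

fd 07 dd f3 85 69 11 4a f1 1b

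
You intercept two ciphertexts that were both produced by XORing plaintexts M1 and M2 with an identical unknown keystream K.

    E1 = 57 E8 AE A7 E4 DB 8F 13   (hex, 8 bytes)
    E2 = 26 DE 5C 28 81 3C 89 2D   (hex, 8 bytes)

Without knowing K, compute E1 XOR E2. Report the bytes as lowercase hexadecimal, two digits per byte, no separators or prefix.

E1 ⊕ E2 = (M1 ⊕ K) ⊕ (M2 ⊕ K) = M1 ⊕ M2 — the shared key cancels under XOR.
byte 0:  87 xor  38 = 113
byte 1: 232 xor 222 =  54
byte 2: 174 xor  92 = 242
byte 3: 167 xor  40 = 143
byte 4: 228 xor 129 = 101
byte 5: 219 xor  60 = 231
byte 6: 143 xor 137 =   6
byte 7:  19 xor  45 =  62

7136f28f65e7063e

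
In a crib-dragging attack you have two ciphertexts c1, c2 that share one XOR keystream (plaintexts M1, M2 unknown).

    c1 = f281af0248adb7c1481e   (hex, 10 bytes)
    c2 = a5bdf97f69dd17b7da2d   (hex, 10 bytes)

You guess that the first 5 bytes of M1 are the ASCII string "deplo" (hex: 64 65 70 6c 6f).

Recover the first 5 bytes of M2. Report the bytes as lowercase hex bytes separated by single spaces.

33 59 26 11 4e

First, c1 ⊕ c2 = (M1 ⊕ K) ⊕ (M2 ⊕ K) = M1 ⊕ M2, so the key drops out. Then M2 = (M1 ⊕ M2) ⊕ M1 over the first 5 bytes.
byte 0: (f2 ⊕ a5) ⊕ 64 = 57 ⊕ 64 = 33
byte 1: (81 ⊕ bd) ⊕ 65 = 3c ⊕ 65 = 59
byte 2: (af ⊕ f9) ⊕ 70 = 56 ⊕ 70 = 26
byte 3: (02 ⊕ 7f) ⊕ 6c = 7d ⊕ 6c = 11
byte 4: (48 ⊕ 69) ⊕ 6f = 21 ⊕ 6f = 4e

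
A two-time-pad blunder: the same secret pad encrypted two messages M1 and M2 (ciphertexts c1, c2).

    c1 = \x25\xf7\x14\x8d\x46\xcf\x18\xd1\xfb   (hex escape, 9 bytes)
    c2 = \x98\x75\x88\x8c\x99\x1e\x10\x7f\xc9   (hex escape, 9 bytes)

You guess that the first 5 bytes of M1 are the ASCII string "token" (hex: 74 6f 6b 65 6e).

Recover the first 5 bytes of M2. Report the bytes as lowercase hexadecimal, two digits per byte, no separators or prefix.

First, c1 ⊕ c2 = (M1 ⊕ K) ⊕ (M2 ⊕ K) = M1 ⊕ M2, so the key drops out. Then M2 = (M1 ⊕ M2) ⊕ M1 over the first 5 bytes.
byte 0: (25 ⊕ 98) ⊕ 74 = bd ⊕ 74 = c9
byte 1: (f7 ⊕ 75) ⊕ 6f = 82 ⊕ 6f = ed
byte 2: (14 ⊕ 88) ⊕ 6b = 9c ⊕ 6b = f7
byte 3: (8d ⊕ 8c) ⊕ 65 = 01 ⊕ 65 = 64
byte 4: (46 ⊕ 99) ⊕ 6e = df ⊕ 6e = b1

c9edf764b1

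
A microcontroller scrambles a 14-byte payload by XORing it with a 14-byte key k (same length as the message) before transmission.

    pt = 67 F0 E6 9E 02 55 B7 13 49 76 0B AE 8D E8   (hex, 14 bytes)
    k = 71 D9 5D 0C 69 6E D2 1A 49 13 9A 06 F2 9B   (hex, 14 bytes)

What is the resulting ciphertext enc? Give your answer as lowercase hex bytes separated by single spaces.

XOR is its own inverse, so applying the key byte-wise gives the result directly.
byte 0: 67 ⊕ 71 = 16
byte 1: f0 ⊕ d9 = 29
byte 2: e6 ⊕ 5d = bb
byte 3: 9e ⊕ 0c = 92
byte 4: 02 ⊕ 69 = 6b
byte 5: 55 ⊕ 6e = 3b
byte 6: b7 ⊕ d2 = 65
byte 7: 13 ⊕ 1a = 09
byte 8: 49 ⊕ 49 = 00
byte 9: 76 ⊕ 13 = 65
byte 10: 0b ⊕ 9a = 91
byte 11: ae ⊕ 06 = a8
byte 12: 8d ⊕ f2 = 7f
byte 13: e8 ⊕ 9b = 73

16 29 bb 92 6b 3b 65 09 00 65 91 a8 7f 73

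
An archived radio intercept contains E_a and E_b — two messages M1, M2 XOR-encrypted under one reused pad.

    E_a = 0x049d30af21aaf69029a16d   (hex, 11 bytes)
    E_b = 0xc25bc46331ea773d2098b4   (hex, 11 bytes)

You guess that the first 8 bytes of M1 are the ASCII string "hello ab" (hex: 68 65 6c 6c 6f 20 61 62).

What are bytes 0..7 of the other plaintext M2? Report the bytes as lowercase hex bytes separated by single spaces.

ae a3 98 a0 7f 60 e0 cf

First, E_a ⊕ E_b = (M1 ⊕ K) ⊕ (M2 ⊕ K) = M1 ⊕ M2, so the key drops out. Then M2 = (M1 ⊕ M2) ⊕ M1 over the first 8 bytes.
byte 0: (04 ^ c2) ^ 68 = c6 ^ 68 = ae
byte 1: (9d ^ 5b) ^ 65 = c6 ^ 65 = a3
byte 2: (30 ^ c4) ^ 6c = f4 ^ 6c = 98
byte 3: (af ^ 63) ^ 6c = cc ^ 6c = a0
byte 4: (21 ^ 31) ^ 6f = 10 ^ 6f = 7f
byte 5: (aa ^ ea) ^ 20 = 40 ^ 20 = 60
byte 6: (f6 ^ 77) ^ 61 = 81 ^ 61 = e0
byte 7: (90 ^ 3d) ^ 62 = ad ^ 62 = cf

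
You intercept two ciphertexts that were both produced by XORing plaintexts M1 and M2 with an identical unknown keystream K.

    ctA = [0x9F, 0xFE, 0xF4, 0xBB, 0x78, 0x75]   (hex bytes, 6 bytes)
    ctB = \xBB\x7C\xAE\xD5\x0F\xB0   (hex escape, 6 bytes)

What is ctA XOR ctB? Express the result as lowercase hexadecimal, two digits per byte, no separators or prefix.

24825a6e77c5

ctA ⊕ ctB = (M1 ⊕ K) ⊕ (M2 ⊕ K) = M1 ⊕ M2 — the shared key cancels under XOR.
byte 0: 10011111 xor 10111011 = 00100100
byte 1: 11111110 xor 01111100 = 10000010
byte 2: 11110100 xor 10101110 = 01011010
byte 3: 10111011 xor 11010101 = 01101110
byte 4: 01111000 xor 00001111 = 01110111
byte 5: 01110101 xor 10110000 = 11000101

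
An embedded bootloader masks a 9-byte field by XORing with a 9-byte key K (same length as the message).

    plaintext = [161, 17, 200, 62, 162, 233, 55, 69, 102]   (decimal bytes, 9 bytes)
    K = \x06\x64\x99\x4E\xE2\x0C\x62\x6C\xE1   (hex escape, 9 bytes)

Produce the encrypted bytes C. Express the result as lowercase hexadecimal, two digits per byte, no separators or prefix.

a775517040e5552987

XOR is its own inverse, so applying the key byte-wise gives the result directly.
10100001 ^ 00000110 = 10100111
00010001 ^ 01100100 = 01110101
11001000 ^ 10011001 = 01010001
00111110 ^ 01001110 = 01110000
10100010 ^ 11100010 = 01000000
11101001 ^ 00001100 = 11100101
00110111 ^ 01100010 = 01010101
01000101 ^ 01101100 = 00101001
01100110 ^ 11100001 = 10000111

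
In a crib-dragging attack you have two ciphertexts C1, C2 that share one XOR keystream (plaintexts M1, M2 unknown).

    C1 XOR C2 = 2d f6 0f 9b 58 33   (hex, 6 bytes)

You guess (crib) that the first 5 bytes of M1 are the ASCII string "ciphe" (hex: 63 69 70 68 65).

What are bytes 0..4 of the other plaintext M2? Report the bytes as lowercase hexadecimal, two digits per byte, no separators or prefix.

Since C1 ⊕ C2 = M1 ⊕ M2, XORing with the guessed M1 bytes yields the corresponding M2 bytes: M2 = (C1 ⊕ C2) ⊕ M1.
2d ^ 63 = 4e
f6 ^ 69 = 9f
0f ^ 70 = 7f
9b ^ 68 = f3
58 ^ 65 = 3d

4e9f7ff33d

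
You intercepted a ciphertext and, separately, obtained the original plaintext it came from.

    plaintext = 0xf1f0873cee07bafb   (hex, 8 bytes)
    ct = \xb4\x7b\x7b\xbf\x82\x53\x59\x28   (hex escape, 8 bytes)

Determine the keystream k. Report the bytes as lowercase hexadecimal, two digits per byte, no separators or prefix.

Since ct = plaintext ⊕ k, XORing both sides with plaintext gives k = plaintext ⊕ ct.
byte 0: 241 ^ 180 =  69
byte 1: 240 ^ 123 = 139
byte 2: 135 ^ 123 = 252
byte 3:  60 ^ 191 = 131
byte 4: 238 ^ 130 = 108
byte 5:   7 ^  83 =  84
byte 6: 186 ^  89 = 227
byte 7: 251 ^  40 = 211

458bfc836c54e3d3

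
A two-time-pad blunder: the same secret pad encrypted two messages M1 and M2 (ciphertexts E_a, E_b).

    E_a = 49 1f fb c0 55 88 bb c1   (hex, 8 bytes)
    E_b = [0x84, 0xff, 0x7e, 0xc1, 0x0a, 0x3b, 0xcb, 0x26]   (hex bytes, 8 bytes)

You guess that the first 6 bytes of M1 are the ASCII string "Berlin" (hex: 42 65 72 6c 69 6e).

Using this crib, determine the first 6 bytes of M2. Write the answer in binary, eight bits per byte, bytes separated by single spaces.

First, E_a ⊕ E_b = (M1 ⊕ K) ⊕ (M2 ⊕ K) = M1 ⊕ M2, so the key drops out. Then M2 = (M1 ⊕ M2) ⊕ M1 over the first 6 bytes.
byte 0: (49 XOR 84) XOR 42 = cd XOR 42 = 8f
byte 1: (1f XOR ff) XOR 65 = e0 XOR 65 = 85
byte 2: (fb XOR 7e) XOR 72 = 85 XOR 72 = f7
byte 3: (c0 XOR c1) XOR 6c = 01 XOR 6c = 6d
byte 4: (55 XOR 0a) XOR 69 = 5f XOR 69 = 36
byte 5: (88 XOR 3b) XOR 6e = b3 XOR 6e = dd

10001111 10000101 11110111 01101101 00110110 11011101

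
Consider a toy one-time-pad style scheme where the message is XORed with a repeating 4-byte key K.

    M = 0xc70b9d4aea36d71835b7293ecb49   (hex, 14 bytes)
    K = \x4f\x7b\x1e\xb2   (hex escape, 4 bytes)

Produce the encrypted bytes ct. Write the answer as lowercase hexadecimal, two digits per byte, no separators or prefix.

887083f8a54dc9aa7acc378c8432

The 4-byte key repeats, so the effective keystream is 4f 7b 1e b2 4f 7b 1e b2 4f 7b 1e b2 4f 7b.
byte 0: c7 ^ 4f = 88
byte 1: 0b ^ 7b = 70
byte 2: 9d ^ 1e = 83
byte 3: 4a ^ b2 = f8
byte 4: ea ^ 4f = a5
byte 5: 36 ^ 7b = 4d
byte 6: d7 ^ 1e = c9
byte 7: 18 ^ b2 = aa
byte 8: 35 ^ 4f = 7a
byte 9: b7 ^ 7b = cc
byte 10: 29 ^ 1e = 37
byte 11: 3e ^ b2 = 8c
byte 12: cb ^ 4f = 84
byte 13: 49 ^ 7b = 32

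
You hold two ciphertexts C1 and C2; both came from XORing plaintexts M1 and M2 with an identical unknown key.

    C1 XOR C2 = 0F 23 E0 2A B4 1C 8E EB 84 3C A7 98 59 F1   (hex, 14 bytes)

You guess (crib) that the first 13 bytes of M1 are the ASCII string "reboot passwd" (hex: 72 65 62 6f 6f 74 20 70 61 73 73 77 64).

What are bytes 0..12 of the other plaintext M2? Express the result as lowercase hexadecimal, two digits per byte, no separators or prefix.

Since C1 ⊕ C2 = M1 ⊕ M2, XORing with the guessed M1 bytes yields the corresponding M2 bytes: M2 = (C1 ⊕ C2) ⊕ M1.
00001111 ⊕ 01110010 = 01111101
00100011 ⊕ 01100101 = 01000110
11100000 ⊕ 01100010 = 10000010
00101010 ⊕ 01101111 = 01000101
10110100 ⊕ 01101111 = 11011011
00011100 ⊕ 01110100 = 01101000
10001110 ⊕ 00100000 = 10101110
11101011 ⊕ 01110000 = 10011011
10000100 ⊕ 01100001 = 11100101
00111100 ⊕ 01110011 = 01001111
10100111 ⊕ 01110011 = 11010100
10011000 ⊕ 01110111 = 11101111
01011001 ⊕ 01100100 = 00111101

7d468245db68ae9be54fd4ef3d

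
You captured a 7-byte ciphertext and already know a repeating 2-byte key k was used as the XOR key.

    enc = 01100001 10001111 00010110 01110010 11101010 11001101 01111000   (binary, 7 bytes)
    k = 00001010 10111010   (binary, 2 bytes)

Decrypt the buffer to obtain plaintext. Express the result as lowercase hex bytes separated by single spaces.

The 2-byte key repeats, so the effective keystream is 0a ba 0a ba 0a ba 0a.
byte 0:  97 xor  10 = 107
byte 1: 143 xor 186 =  53
byte 2:  22 xor  10 =  28
byte 3: 114 xor 186 = 200
byte 4: 234 xor  10 = 224
byte 5: 205 xor 186 = 119
byte 6: 120 xor  10 = 114

6b 35 1c c8 e0 77 72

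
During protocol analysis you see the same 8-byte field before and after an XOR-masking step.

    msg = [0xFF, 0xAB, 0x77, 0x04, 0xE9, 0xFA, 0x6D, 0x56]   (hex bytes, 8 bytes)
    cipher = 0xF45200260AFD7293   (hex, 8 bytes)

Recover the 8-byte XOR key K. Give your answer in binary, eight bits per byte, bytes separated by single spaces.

00001011 11111001 01110111 00100010 11100011 00000111 00011111 11000101

Since cipher = msg ⊕ K, XORing both sides with msg gives K = msg ⊕ cipher.
11111111 xor 11110100 = 00001011
10101011 xor 01010010 = 11111001
01110111 xor 00000000 = 01110111
00000100 xor 00100110 = 00100010
11101001 xor 00001010 = 11100011
11111010 xor 11111101 = 00000111
01101101 xor 01110010 = 00011111
01010110 xor 10010011 = 11000101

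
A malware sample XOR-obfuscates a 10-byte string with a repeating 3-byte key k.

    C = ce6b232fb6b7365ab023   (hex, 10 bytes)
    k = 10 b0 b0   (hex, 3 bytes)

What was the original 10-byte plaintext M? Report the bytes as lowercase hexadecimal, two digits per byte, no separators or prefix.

dedb933f060726ea0033

The 3-byte key repeats, so the effective keystream is 10 b0 b0 10 b0 b0 10 b0 b0 10.
byte 0: ce xor 10 = de
byte 1: 6b xor b0 = db
byte 2: 23 xor b0 = 93
byte 3: 2f xor 10 = 3f
byte 4: b6 xor b0 = 06
byte 5: b7 xor b0 = 07
byte 6: 36 xor 10 = 26
byte 7: 5a xor b0 = ea
byte 8: b0 xor b0 = 00
byte 9: 23 xor 10 = 33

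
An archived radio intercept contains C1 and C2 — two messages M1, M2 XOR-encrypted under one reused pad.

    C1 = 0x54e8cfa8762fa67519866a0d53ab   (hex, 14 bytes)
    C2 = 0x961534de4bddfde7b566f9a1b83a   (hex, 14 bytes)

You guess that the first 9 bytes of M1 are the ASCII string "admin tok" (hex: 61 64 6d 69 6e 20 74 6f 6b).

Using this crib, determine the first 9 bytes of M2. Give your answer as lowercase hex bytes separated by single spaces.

First, C1 ⊕ C2 = (M1 ⊕ K) ⊕ (M2 ⊕ K) = M1 ⊕ M2, so the key drops out. Then M2 = (M1 ⊕ M2) ⊕ M1 over the first 9 bytes.
byte 0: (54 xor 96) xor 61 = c2 xor 61 = a3
byte 1: (e8 xor 15) xor 64 = fd xor 64 = 99
byte 2: (cf xor 34) xor 6d = fb xor 6d = 96
byte 3: (a8 xor de) xor 69 = 76 xor 69 = 1f
byte 4: (76 xor 4b) xor 6e = 3d xor 6e = 53
byte 5: (2f xor dd) xor 20 = f2 xor 20 = d2
byte 6: (a6 xor fd) xor 74 = 5b xor 74 = 2f
byte 7: (75 xor e7) xor 6f = 92 xor 6f = fd
byte 8: (19 xor b5) xor 6b = ac xor 6b = c7

a3 99 96 1f 53 d2 2f fd c7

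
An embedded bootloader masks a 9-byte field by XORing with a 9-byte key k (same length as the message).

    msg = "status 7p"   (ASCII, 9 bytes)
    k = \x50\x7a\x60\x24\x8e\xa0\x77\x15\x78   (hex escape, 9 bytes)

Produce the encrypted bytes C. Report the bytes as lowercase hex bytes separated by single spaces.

XOR is its own inverse, so applying the key byte-wise gives the result directly.
byte 0: 115 ^  80 =  35
byte 1: 116 ^ 122 =  14
byte 2:  97 ^  96 =   1
byte 3: 116 ^  36 =  80
byte 4: 117 ^ 142 = 251
byte 5: 115 ^ 160 = 211
byte 6:  32 ^ 119 =  87
byte 7:  55 ^  21 =  34
byte 8: 112 ^ 120 =   8

23 0e 01 50 fb d3 57 22 08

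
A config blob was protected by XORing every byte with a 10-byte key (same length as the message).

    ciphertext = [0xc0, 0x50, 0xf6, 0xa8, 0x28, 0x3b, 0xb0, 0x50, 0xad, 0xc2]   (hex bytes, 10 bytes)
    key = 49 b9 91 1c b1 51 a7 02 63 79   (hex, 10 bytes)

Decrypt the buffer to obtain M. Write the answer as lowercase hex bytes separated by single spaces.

89 e9 67 b4 99 6a 17 52 ce bb

XOR is its own inverse, so applying the key byte-wise gives the result directly.
c0 xor 49 = 89
50 xor b9 = e9
f6 xor 91 = 67
a8 xor 1c = b4
28 xor b1 = 99
3b xor 51 = 6a
b0 xor a7 = 17
50 xor 02 = 52
ad xor 63 = ce
c2 xor 79 = bb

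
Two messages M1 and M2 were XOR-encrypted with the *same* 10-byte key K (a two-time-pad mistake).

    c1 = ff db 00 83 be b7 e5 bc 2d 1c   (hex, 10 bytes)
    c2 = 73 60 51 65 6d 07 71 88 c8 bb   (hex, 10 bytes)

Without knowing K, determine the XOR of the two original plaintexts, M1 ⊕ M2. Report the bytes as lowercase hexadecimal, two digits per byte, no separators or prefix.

c1 ⊕ c2 = (M1 ⊕ K) ⊕ (M2 ⊕ K) = M1 ⊕ M2 — the shared key cancels under XOR.
ff ^ 73 = 8c
db ^ 60 = bb
00 ^ 51 = 51
83 ^ 65 = e6
be ^ 6d = d3
b7 ^ 07 = b0
e5 ^ 71 = 94
bc ^ 88 = 34
2d ^ c8 = e5
1c ^ bb = a7

8cbb51e6d3b09434e5a7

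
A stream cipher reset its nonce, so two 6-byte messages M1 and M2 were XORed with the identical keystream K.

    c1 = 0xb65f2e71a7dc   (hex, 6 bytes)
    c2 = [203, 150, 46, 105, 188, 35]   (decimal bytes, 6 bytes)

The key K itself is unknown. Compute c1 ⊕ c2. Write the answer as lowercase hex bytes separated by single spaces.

c1 ⊕ c2 = (M1 ⊕ K) ⊕ (M2 ⊕ K) = M1 ⊕ M2 — the shared key cancels under XOR.
byte 0: b6 xor cb = 7d
byte 1: 5f xor 96 = c9
byte 2: 2e xor 2e = 00
byte 3: 71 xor 69 = 18
byte 4: a7 xor bc = 1b
byte 5: dc xor 23 = ff

7d c9 00 18 1b ff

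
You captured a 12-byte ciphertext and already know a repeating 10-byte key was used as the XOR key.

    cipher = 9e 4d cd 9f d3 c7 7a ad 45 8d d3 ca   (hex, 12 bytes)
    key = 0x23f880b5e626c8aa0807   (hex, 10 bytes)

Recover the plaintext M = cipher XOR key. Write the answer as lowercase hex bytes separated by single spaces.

bd b5 4d 2a 35 e1 b2 07 4d 8a f0 32

The 10-byte key repeats, so the effective keystream is 23 f8 80 b5 e6 26 c8 aa 08 07 23 f8.
byte 0: 9e ⊕ 23 = bd
byte 1: 4d ⊕ f8 = b5
byte 2: cd ⊕ 80 = 4d
byte 3: 9f ⊕ b5 = 2a
byte 4: d3 ⊕ e6 = 35
byte 5: c7 ⊕ 26 = e1
byte 6: 7a ⊕ c8 = b2
byte 7: ad ⊕ aa = 07
byte 8: 45 ⊕ 08 = 4d
byte 9: 8d ⊕ 07 = 8a
byte 10: d3 ⊕ 23 = f0
byte 11: ca ⊕ f8 = 32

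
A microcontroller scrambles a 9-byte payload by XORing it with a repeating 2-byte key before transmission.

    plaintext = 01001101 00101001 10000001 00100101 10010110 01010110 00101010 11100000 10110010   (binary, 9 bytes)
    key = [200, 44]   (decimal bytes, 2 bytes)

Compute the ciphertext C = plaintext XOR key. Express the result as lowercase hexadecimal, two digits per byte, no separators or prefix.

850549095e7ae2cc7a

The 2-byte key repeats, so the effective keystream is c8 2c c8 2c c8 2c c8 2c c8.
byte 0:  77 ^ 200 = 133
byte 1:  41 ^  44 =   5
byte 2: 129 ^ 200 =  73
byte 3:  37 ^  44 =   9
byte 4: 150 ^ 200 =  94
byte 5:  86 ^  44 = 122
byte 6:  42 ^ 200 = 226
byte 7: 224 ^  44 = 204
byte 8: 178 ^ 200 = 122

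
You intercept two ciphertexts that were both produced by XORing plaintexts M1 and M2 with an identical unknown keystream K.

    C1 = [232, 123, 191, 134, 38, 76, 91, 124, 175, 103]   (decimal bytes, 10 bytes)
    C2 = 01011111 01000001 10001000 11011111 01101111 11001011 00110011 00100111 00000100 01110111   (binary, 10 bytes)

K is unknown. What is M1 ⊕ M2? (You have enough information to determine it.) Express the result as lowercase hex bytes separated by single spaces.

C1 ⊕ C2 = (M1 ⊕ K) ⊕ (M2 ⊕ K) = M1 ⊕ M2 — the shared key cancels under XOR.
232 XOR  95 = 183
123 XOR  65 =  58
191 XOR 136 =  55
134 XOR 223 =  89
 38 XOR 111 =  73
 76 XOR 203 = 135
 91 XOR  51 = 104
124 XOR  39 =  91
175 XOR   4 = 171
103 XOR 119 =  16

b7 3a 37 59 49 87 68 5b ab 10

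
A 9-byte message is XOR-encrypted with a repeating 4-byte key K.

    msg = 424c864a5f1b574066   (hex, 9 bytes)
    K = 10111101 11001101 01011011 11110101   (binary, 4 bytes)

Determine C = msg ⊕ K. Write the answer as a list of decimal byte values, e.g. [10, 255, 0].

The 4-byte key repeats, so the effective keystream is bd cd 5b f5 bd cd 5b f5 bd.
byte 0: 01000010 xor 10111101 = 11111111
byte 1: 01001100 xor 11001101 = 10000001
byte 2: 10000110 xor 01011011 = 11011101
byte 3: 01001010 xor 11110101 = 10111111
byte 4: 01011111 xor 10111101 = 11100010
byte 5: 00011011 xor 11001101 = 11010110
byte 6: 01010111 xor 01011011 = 00001100
byte 7: 01000000 xor 11110101 = 10110101
byte 8: 01100110 xor 10111101 = 11011011

[255, 129, 221, 191, 226, 214, 12, 181, 219]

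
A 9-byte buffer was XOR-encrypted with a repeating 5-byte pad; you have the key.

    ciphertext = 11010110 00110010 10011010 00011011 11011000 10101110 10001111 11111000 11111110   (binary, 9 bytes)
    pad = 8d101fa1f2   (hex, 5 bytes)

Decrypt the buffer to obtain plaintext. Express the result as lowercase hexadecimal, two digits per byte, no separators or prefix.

The 5-byte key repeats, so the effective keystream is 8d 10 1f a1 f2 8d 10 1f a1.
byte 0: d6 ^ 8d = 5b
byte 1: 32 ^ 10 = 22
byte 2: 9a ^ 1f = 85
byte 3: 1b ^ a1 = ba
byte 4: d8 ^ f2 = 2a
byte 5: ae ^ 8d = 23
byte 6: 8f ^ 10 = 9f
byte 7: f8 ^ 1f = e7
byte 8: fe ^ a1 = 5f

5b2285ba2a239fe75f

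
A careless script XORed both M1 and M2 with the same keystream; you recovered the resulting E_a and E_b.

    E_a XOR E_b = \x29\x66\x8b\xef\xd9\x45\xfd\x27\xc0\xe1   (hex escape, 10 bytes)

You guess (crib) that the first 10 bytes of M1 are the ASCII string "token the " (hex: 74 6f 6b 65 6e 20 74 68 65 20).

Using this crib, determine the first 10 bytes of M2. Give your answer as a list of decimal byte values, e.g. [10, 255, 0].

[93, 9, 224, 138, 183, 101, 137, 79, 165, 193]

Since E_a ⊕ E_b = M1 ⊕ M2, XORing with the guessed M1 bytes yields the corresponding M2 bytes: M2 = (E_a ⊕ E_b) ⊕ M1.
29 ^ 74 = 5d
66 ^ 6f = 09
8b ^ 6b = e0
ef ^ 65 = 8a
d9 ^ 6e = b7
45 ^ 20 = 65
fd ^ 74 = 89
27 ^ 68 = 4f
c0 ^ 65 = a5
e1 ^ 20 = c1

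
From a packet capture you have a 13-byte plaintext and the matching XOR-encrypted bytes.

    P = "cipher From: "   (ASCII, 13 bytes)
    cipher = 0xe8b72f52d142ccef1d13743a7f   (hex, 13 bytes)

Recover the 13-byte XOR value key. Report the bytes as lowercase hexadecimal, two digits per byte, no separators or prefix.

Since cipher = P ⊕ key, XORing both sides with P gives key = P ⊕ cipher.
63 ⊕ e8 = 8b
69 ⊕ b7 = de
70 ⊕ 2f = 5f
68 ⊕ 52 = 3a
65 ⊕ d1 = b4
72 ⊕ 42 = 30
20 ⊕ cc = ec
46 ⊕ ef = a9
72 ⊕ 1d = 6f
6f ⊕ 13 = 7c
6d ⊕ 74 = 19
3a ⊕ 3a = 00
20 ⊕ 7f = 5f

8bde5f3ab430eca96f7c19005f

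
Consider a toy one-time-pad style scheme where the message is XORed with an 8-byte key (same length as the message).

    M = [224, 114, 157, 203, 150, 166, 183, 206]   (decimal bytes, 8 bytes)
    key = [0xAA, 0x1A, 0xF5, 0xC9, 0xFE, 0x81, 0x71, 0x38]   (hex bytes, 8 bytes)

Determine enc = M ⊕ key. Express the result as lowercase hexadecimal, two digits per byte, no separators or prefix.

byte 0: e0 ⊕ aa = 4a
byte 1: 72 ⊕ 1a = 68
byte 2: 9d ⊕ f5 = 68
byte 3: cb ⊕ c9 = 02
byte 4: 96 ⊕ fe = 68
byte 5: a6 ⊕ 81 = 27
byte 6: b7 ⊕ 71 = c6
byte 7: ce ⊕ 38 = f6

4a6868026827c6f6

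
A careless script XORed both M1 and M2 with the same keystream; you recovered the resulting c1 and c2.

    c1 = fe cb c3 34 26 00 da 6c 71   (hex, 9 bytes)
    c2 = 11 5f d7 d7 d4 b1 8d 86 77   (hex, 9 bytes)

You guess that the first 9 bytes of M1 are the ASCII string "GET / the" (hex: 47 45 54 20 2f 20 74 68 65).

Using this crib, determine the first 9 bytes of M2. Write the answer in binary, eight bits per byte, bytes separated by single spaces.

10101000 11010001 01000000 11000011 11011101 10010001 00100011 10000010 01100011

First, c1 ⊕ c2 = (M1 ⊕ K) ⊕ (M2 ⊕ K) = M1 ⊕ M2, so the key drops out. Then M2 = (M1 ⊕ M2) ⊕ M1 over the first 9 bytes.
byte 0: (fe XOR 11) XOR 47 = ef XOR 47 = a8
byte 1: (cb XOR 5f) XOR 45 = 94 XOR 45 = d1
byte 2: (c3 XOR d7) XOR 54 = 14 XOR 54 = 40
byte 3: (34 XOR d7) XOR 20 = e3 XOR 20 = c3
byte 4: (26 XOR d4) XOR 2f = f2 XOR 2f = dd
byte 5: (00 XOR b1) XOR 20 = b1 XOR 20 = 91
byte 6: (da XOR 8d) XOR 74 = 57 XOR 74 = 23
byte 7: (6c XOR 86) XOR 68 = ea XOR 68 = 82
byte 8: (71 XOR 77) XOR 65 = 06 XOR 65 = 63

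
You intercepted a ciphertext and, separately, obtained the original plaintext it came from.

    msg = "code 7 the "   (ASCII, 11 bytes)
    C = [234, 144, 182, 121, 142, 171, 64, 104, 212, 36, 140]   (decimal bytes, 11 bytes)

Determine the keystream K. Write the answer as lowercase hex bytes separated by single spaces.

Since C = msg ⊕ K, XORing both sides with msg gives K = msg ⊕ C.
63 xor ea = 89
6f xor 90 = ff
64 xor b6 = d2
65 xor 79 = 1c
20 xor 8e = ae
37 xor ab = 9c
20 xor 40 = 60
74 xor 68 = 1c
68 xor d4 = bc
65 xor 24 = 41
20 xor 8c = ac

89 ff d2 1c ae 9c 60 1c bc 41 ac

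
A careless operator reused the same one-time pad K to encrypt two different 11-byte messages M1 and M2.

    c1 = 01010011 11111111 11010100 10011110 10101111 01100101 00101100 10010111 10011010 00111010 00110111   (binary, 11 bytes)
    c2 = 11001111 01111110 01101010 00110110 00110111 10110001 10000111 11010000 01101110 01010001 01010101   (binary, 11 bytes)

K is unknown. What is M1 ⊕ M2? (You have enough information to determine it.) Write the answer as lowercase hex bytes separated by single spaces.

9c 81 be a8 98 d4 ab 47 f4 6b 62

c1 ⊕ c2 = (M1 ⊕ K) ⊕ (M2 ⊕ K) = M1 ⊕ M2 — the shared key cancels under XOR.
byte 0:  83 xor 207 = 156
byte 1: 255 xor 126 = 129
byte 2: 212 xor 106 = 190
byte 3: 158 xor  54 = 168
byte 4: 175 xor  55 = 152
byte 5: 101 xor 177 = 212
byte 6:  44 xor 135 = 171
byte 7: 151 xor 208 =  71
byte 8: 154 xor 110 = 244
byte 9:  58 xor  81 = 107
byte 10:  55 xor  85 =  98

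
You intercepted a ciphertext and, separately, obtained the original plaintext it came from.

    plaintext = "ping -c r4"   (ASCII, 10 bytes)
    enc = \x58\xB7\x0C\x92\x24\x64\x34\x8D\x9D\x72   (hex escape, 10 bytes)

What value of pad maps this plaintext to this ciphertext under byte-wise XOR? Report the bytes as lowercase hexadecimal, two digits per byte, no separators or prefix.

28de62f5044957adef46

Since enc = plaintext ⊕ pad, XORing both sides with plaintext gives pad = plaintext ⊕ enc.
112 XOR  88 =  40
105 XOR 183 = 222
110 XOR  12 =  98
103 XOR 146 = 245
 32 XOR  36 =   4
 45 XOR 100 =  73
 99 XOR  52 =  87
 32 XOR 141 = 173
114 XOR 157 = 239
 52 XOR 114 =  70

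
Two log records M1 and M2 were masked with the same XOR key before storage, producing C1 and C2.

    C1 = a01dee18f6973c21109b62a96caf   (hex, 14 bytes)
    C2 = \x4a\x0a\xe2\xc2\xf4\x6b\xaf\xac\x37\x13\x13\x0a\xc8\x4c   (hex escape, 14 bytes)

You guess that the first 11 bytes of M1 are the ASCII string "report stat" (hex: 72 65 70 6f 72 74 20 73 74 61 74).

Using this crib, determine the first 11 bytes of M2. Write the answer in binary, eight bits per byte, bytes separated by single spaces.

First, C1 ⊕ C2 = (M1 ⊕ K) ⊕ (M2 ⊕ K) = M1 ⊕ M2, so the key drops out. Then M2 = (M1 ⊕ M2) ⊕ M1 over the first 11 bytes.
byte 0: (a0 xor 4a) xor 72 = ea xor 72 = 98
byte 1: (1d xor 0a) xor 65 = 17 xor 65 = 72
byte 2: (ee xor e2) xor 70 = 0c xor 70 = 7c
byte 3: (18 xor c2) xor 6f = da xor 6f = b5
byte 4: (f6 xor f4) xor 72 = 02 xor 72 = 70
byte 5: (97 xor 6b) xor 74 = fc xor 74 = 88
byte 6: (3c xor af) xor 20 = 93 xor 20 = b3
byte 7: (21 xor ac) xor 73 = 8d xor 73 = fe
byte 8: (10 xor 37) xor 74 = 27 xor 74 = 53
byte 9: (9b xor 13) xor 61 = 88 xor 61 = e9
byte 10: (62 xor 13) xor 74 = 71 xor 74 = 05

10011000 01110010 01111100 10110101 01110000 10001000 10110011 11111110 01010011 11101001 00000101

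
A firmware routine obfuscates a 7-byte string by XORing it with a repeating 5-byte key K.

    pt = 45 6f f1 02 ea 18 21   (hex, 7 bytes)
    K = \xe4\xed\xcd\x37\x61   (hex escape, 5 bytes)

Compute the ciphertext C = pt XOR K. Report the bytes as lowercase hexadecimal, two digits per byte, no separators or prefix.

a1823c358bfccc

The 5-byte key repeats, so the effective keystream is e4 ed cd 37 61 e4 ed.
byte 0: 45 xor e4 = a1
byte 1: 6f xor ed = 82
byte 2: f1 xor cd = 3c
byte 3: 02 xor 37 = 35
byte 4: ea xor 61 = 8b
byte 5: 18 xor e4 = fc
byte 6: 21 xor ed = cc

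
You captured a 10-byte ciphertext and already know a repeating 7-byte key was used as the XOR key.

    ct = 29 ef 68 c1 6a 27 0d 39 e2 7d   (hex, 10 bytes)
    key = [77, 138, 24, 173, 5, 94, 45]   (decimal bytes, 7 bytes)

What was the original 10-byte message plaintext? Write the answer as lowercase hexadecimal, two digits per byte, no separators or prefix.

The 7-byte key repeats, so the effective keystream is 4d 8a 18 ad 05 5e 2d 4d 8a 18.
byte 0: 29 ^ 4d = 64
byte 1: ef ^ 8a = 65
byte 2: 68 ^ 18 = 70
byte 3: c1 ^ ad = 6c
byte 4: 6a ^ 05 = 6f
byte 5: 27 ^ 5e = 79
byte 6: 0d ^ 2d = 20
byte 7: 39 ^ 4d = 74
byte 8: e2 ^ 8a = 68
byte 9: 7d ^ 18 = 65

6465706c6f7920746865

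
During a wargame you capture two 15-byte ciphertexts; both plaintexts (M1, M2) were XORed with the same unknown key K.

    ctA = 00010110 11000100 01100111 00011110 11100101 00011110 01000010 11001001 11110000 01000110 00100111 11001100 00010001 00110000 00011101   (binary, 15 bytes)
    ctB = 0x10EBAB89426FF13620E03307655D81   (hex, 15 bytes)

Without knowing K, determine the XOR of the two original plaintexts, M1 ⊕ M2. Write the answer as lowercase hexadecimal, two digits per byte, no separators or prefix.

ctA ⊕ ctB = (M1 ⊕ K) ⊕ (M2 ⊕ K) = M1 ⊕ M2 — the shared key cancels under XOR.
byte 0: 16 ⊕ 10 = 06
byte 1: c4 ⊕ eb = 2f
byte 2: 67 ⊕ ab = cc
byte 3: 1e ⊕ 89 = 97
byte 4: e5 ⊕ 42 = a7
byte 5: 1e ⊕ 6f = 71
byte 6: 42 ⊕ f1 = b3
byte 7: c9 ⊕ 36 = ff
byte 8: f0 ⊕ 20 = d0
byte 9: 46 ⊕ e0 = a6
byte 10: 27 ⊕ 33 = 14
byte 11: cc ⊕ 07 = cb
byte 12: 11 ⊕ 65 = 74
byte 13: 30 ⊕ 5d = 6d
byte 14: 1d ⊕ 81 = 9c

062fcc97a771b3ffd0a614cb746d9c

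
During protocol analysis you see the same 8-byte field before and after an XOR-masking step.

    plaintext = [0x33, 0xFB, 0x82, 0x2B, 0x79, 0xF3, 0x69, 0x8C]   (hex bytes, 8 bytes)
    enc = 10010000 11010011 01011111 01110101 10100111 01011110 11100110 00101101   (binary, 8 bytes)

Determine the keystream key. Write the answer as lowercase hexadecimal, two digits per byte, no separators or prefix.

Since enc = plaintext ⊕ key, XORing both sides with plaintext gives key = plaintext ⊕ enc.
00110011 xor 10010000 = 10100011
11111011 xor 11010011 = 00101000
10000010 xor 01011111 = 11011101
00101011 xor 01110101 = 01011110
01111001 xor 10100111 = 11011110
11110011 xor 01011110 = 10101101
01101001 xor 11100110 = 10001111
10001100 xor 00101101 = 10100001

a328dd5edead8fa1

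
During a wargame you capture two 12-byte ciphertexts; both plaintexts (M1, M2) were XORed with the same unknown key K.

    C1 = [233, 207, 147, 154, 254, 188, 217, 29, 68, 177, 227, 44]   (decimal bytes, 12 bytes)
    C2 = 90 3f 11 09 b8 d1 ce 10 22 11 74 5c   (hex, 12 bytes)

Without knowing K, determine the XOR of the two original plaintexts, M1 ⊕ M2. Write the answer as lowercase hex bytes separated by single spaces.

C1 ⊕ C2 = (M1 ⊕ K) ⊕ (M2 ⊕ K) = M1 ⊕ M2 — the shared key cancels under XOR.
11101001 XOR 10010000 = 01111001
11001111 XOR 00111111 = 11110000
10010011 XOR 00010001 = 10000010
10011010 XOR 00001001 = 10010011
11111110 XOR 10111000 = 01000110
10111100 XOR 11010001 = 01101101
11011001 XOR 11001110 = 00010111
00011101 XOR 00010000 = 00001101
01000100 XOR 00100010 = 01100110
10110001 XOR 00010001 = 10100000
11100011 XOR 01110100 = 10010111
00101100 XOR 01011100 = 01110000

79 f0 82 93 46 6d 17 0d 66 a0 97 70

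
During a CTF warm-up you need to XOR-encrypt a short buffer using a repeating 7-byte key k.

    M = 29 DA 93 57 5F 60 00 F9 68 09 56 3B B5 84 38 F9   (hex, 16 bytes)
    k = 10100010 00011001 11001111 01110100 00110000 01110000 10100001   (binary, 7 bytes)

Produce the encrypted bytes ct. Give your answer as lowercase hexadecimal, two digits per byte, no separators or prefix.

8bc35c236f10a15b71c6220bc5259ae0

The 7-byte key repeats, so the effective keystream is a2 19 cf 74 30 70 a1 a2 19 cf 74 30 70 a1 a2 19.
byte 0: 29 ^ a2 = 8b
byte 1: da ^ 19 = c3
byte 2: 93 ^ cf = 5c
byte 3: 57 ^ 74 = 23
byte 4: 5f ^ 30 = 6f
byte 5: 60 ^ 70 = 10
byte 6: 00 ^ a1 = a1
byte 7: f9 ^ a2 = 5b
byte 8: 68 ^ 19 = 71
byte 9: 09 ^ cf = c6
byte 10: 56 ^ 74 = 22
byte 11: 3b ^ 30 = 0b
byte 12: b5 ^ 70 = c5
byte 13: 84 ^ a1 = 25
byte 14: 38 ^ a2 = 9a
byte 15: f9 ^ 19 = e0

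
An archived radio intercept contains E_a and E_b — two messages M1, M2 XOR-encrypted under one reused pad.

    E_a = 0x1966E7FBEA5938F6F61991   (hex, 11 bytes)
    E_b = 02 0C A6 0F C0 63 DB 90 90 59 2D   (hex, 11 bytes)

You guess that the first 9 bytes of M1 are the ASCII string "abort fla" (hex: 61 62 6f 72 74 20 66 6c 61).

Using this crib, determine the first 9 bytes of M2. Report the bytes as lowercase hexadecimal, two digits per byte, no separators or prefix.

First, E_a ⊕ E_b = (M1 ⊕ K) ⊕ (M2 ⊕ K) = M1 ⊕ M2, so the key drops out. Then M2 = (M1 ⊕ M2) ⊕ M1 over the first 9 bytes.
byte 0: (19 XOR 02) XOR 61 = 1b XOR 61 = 7a
byte 1: (66 XOR 0c) XOR 62 = 6a XOR 62 = 08
byte 2: (e7 XOR a6) XOR 6f = 41 XOR 6f = 2e
byte 3: (fb XOR 0f) XOR 72 = f4 XOR 72 = 86
byte 4: (ea XOR c0) XOR 74 = 2a XOR 74 = 5e
byte 5: (59 XOR 63) XOR 20 = 3a XOR 20 = 1a
byte 6: (38 XOR db) XOR 66 = e3 XOR 66 = 85
byte 7: (f6 XOR 90) XOR 6c = 66 XOR 6c = 0a
byte 8: (f6 XOR 90) XOR 61 = 66 XOR 61 = 07

7a082e865e1a850a07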